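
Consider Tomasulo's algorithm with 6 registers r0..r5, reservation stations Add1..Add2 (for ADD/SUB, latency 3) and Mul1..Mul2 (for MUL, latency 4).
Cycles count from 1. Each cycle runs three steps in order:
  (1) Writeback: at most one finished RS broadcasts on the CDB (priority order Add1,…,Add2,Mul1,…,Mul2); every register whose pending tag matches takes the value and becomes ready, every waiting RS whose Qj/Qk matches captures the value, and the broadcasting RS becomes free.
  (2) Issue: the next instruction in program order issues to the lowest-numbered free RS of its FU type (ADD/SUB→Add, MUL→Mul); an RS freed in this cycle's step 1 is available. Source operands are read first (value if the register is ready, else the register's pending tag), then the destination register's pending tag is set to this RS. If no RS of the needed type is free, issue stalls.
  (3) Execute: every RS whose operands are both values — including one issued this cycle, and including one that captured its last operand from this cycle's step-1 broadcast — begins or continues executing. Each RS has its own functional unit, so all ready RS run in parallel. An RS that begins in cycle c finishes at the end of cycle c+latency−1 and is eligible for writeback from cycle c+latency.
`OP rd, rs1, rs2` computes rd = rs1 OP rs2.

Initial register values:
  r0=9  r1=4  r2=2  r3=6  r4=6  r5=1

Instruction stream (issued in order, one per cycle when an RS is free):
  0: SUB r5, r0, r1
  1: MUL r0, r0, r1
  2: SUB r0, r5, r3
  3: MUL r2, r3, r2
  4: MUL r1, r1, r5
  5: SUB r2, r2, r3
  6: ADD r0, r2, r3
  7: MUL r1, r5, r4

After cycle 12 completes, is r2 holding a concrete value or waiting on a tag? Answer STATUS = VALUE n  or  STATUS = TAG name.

  c1: issue SUB r5<-Add1  regs: r0:9,r1:4,r2:2,r3:6,r4:6,r5:Add1
  c2: issue MUL r0<-Mul1  regs: r0:Mul1,r1:4,r2:2,r3:6,r4:6,r5:Add1
  c3: issue SUB r0<-Add2  regs: r0:Add2,r1:4,r2:2,r3:6,r4:6,r5:Add1
  c4: CDB Add1=5; issue MUL r2<-Mul2  regs: r0:Add2,r1:4,r2:Mul2,r3:6,r4:6,r5:5
  c5: stall  regs: r0:Add2,r1:4,r2:Mul2,r3:6,r4:6,r5:5
  c6: CDB Mul1=36; issue MUL r1<-Mul1  regs: r0:Add2,r1:Mul1,r2:Mul2,r3:6,r4:6,r5:5
  c7: CDB Add2=-1; issue SUB r2<-Add1  regs: r0:-1,r1:Mul1,r2:Add1,r3:6,r4:6,r5:5
  c8: CDB Mul2=12; issue ADD r0<-Add2  regs: r0:Add2,r1:Mul1,r2:Add1,r3:6,r4:6,r5:5
  c9: issue MUL r1<-Mul2  regs: r0:Add2,r1:Mul2,r2:Add1,r3:6,r4:6,r5:5
  c10: CDB Mul1=20  regs: r0:Add2,r1:Mul2,r2:Add1,r3:6,r4:6,r5:5
  c11: CDB Add1=6  regs: r0:Add2,r1:Mul2,r2:6,r3:6,r4:6,r5:5
  c12: -  regs: r0:Add2,r1:Mul2,r2:6,r3:6,r4:6,r5:5

STATUS = VALUE 6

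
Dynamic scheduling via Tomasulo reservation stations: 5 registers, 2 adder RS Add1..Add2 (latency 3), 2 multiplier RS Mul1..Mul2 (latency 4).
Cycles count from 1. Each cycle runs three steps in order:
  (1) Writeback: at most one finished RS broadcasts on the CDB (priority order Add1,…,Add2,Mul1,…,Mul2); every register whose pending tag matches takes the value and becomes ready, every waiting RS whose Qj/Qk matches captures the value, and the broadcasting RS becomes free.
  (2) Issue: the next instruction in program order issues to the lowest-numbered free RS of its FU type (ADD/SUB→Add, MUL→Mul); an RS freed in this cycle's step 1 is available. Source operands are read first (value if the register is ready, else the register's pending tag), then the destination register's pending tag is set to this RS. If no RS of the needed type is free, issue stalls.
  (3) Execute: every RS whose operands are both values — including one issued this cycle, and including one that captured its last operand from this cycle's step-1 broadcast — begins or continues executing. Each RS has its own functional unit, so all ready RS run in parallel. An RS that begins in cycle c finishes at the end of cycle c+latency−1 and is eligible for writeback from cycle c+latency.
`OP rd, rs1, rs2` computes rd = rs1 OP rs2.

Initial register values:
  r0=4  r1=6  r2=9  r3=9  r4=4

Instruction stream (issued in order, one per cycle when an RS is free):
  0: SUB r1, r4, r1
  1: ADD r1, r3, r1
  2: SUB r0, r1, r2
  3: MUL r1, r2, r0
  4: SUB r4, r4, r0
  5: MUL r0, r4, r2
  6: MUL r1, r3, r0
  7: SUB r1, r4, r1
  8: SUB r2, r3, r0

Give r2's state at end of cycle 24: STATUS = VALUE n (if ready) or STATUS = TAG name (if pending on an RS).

  c1: issue SUB r1<-Add1  regs: r0:4,r1:Add1,r2:9,r3:9,r4:4
  c2: issue ADD r1<-Add2  regs: r0:4,r1:Add2,r2:9,r3:9,r4:4
  c3: stall  regs: r0:4,r1:Add2,r2:9,r3:9,r4:4
  c4: CDB Add1=-2; issue SUB r0<-Add1  regs: r0:Add1,r1:Add2,r2:9,r3:9,r4:4
  c5: issue MUL r1<-Mul1  regs: r0:Add1,r1:Mul1,r2:9,r3:9,r4:4
  c6: stall  regs: r0:Add1,r1:Mul1,r2:9,r3:9,r4:4
  c7: CDB Add2=7; issue SUB r4<-Add2  regs: r0:Add1,r1:Mul1,r2:9,r3:9,r4:Add2
  c8: issue MUL r0<-Mul2  regs: r0:Mul2,r1:Mul1,r2:9,r3:9,r4:Add2
  c9: stall  regs: r0:Mul2,r1:Mul1,r2:9,r3:9,r4:Add2
  c10: CDB Add1=-2; stall  regs: r0:Mul2,r1:Mul1,r2:9,r3:9,r4:Add2
  c11: stall  regs: r0:Mul2,r1:Mul1,r2:9,r3:9,r4:Add2
  c12: stall  regs: r0:Mul2,r1:Mul1,r2:9,r3:9,r4:Add2
  c13: CDB Add2=6; stall  regs: r0:Mul2,r1:Mul1,r2:9,r3:9,r4:6
  c14: CDB Mul1=-18; issue MUL r1<-Mul1  regs: r0:Mul2,r1:Mul1,r2:9,r3:9,r4:6
  c15: issue SUB r1<-Add1  regs: r0:Mul2,r1:Add1,r2:9,r3:9,r4:6
  c16: issue SUB r2<-Add2  regs: r0:Mul2,r1:Add1,r2:Add2,r3:9,r4:6
  c17: CDB Mul2=54  regs: r0:54,r1:Add1,r2:Add2,r3:9,r4:6
  c18: -  regs: r0:54,r1:Add1,r2:Add2,r3:9,r4:6
  c19: -  regs: r0:54,r1:Add1,r2:Add2,r3:9,r4:6
  c20: CDB Add2=-45  regs: r0:54,r1:Add1,r2:-45,r3:9,r4:6
  c21: CDB Mul1=486  regs: r0:54,r1:Add1,r2:-45,r3:9,r4:6
  c22: -  regs: r0:54,r1:Add1,r2:-45,r3:9,r4:6
  c23: -  regs: r0:54,r1:Add1,r2:-45,r3:9,r4:6
  c24: CDB Add1=-480  regs: r0:54,r1:-480,r2:-45,r3:9,r4:6

STATUS = VALUE -45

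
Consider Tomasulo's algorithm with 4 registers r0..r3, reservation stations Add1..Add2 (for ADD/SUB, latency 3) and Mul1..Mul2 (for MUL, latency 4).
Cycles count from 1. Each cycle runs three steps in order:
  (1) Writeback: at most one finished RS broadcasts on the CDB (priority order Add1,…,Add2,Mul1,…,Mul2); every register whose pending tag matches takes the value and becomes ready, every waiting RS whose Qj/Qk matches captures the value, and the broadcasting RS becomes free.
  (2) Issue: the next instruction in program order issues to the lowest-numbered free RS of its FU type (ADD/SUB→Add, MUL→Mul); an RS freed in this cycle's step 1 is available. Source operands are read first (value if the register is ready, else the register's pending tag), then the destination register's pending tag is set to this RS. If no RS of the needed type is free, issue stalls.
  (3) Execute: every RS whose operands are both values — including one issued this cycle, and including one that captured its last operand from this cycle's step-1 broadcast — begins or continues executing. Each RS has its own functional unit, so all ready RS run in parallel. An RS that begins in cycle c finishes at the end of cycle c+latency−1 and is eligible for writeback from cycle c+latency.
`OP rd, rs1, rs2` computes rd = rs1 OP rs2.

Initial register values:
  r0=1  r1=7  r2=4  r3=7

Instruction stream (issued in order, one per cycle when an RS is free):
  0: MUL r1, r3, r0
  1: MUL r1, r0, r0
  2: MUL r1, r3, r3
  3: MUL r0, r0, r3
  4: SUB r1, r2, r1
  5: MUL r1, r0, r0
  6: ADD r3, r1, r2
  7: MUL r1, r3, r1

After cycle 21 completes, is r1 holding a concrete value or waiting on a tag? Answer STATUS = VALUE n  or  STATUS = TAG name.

  c1: issue MUL r1<-Mul1  regs: r0:1,r1:Mul1,r2:4,r3:7
  c2: issue MUL r1<-Mul2  regs: r0:1,r1:Mul2,r2:4,r3:7
  c3: stall  regs: r0:1,r1:Mul2,r2:4,r3:7
  c4: stall  regs: r0:1,r1:Mul2,r2:4,r3:7
  c5: CDB Mul1=7; issue MUL r1<-Mul1  regs: r0:1,r1:Mul1,r2:4,r3:7
  c6: CDB Mul2=1; issue MUL r0<-Mul2  regs: r0:Mul2,r1:Mul1,r2:4,r3:7
  c7: issue SUB r1<-Add1  regs: r0:Mul2,r1:Add1,r2:4,r3:7
  c8: stall  regs: r0:Mul2,r1:Add1,r2:4,r3:7
  c9: CDB Mul1=49; issue MUL r1<-Mul1  regs: r0:Mul2,r1:Mul1,r2:4,r3:7
  c10: CDB Mul2=7; issue ADD r3<-Add2  regs: r0:7,r1:Mul1,r2:4,r3:Add2
  c11: issue MUL r1<-Mul2  regs: r0:7,r1:Mul2,r2:4,r3:Add2
  c12: CDB Add1=-45  regs: r0:7,r1:Mul2,r2:4,r3:Add2
  c13: -  regs: r0:7,r1:Mul2,r2:4,r3:Add2
  c14: CDB Mul1=49  regs: r0:7,r1:Mul2,r2:4,r3:Add2
  c15: -  regs: r0:7,r1:Mul2,r2:4,r3:Add2
  c16: -  regs: r0:7,r1:Mul2,r2:4,r3:Add2
  c17: CDB Add2=53  regs: r0:7,r1:Mul2,r2:4,r3:53
  c18: -  regs: r0:7,r1:Mul2,r2:4,r3:53
  c19: -  regs: r0:7,r1:Mul2,r2:4,r3:53
  c20: -  regs: r0:7,r1:Mul2,r2:4,r3:53
  c21: CDB Mul2=2597  regs: r0:7,r1:2597,r2:4,r3:53

STATUS = VALUE 2597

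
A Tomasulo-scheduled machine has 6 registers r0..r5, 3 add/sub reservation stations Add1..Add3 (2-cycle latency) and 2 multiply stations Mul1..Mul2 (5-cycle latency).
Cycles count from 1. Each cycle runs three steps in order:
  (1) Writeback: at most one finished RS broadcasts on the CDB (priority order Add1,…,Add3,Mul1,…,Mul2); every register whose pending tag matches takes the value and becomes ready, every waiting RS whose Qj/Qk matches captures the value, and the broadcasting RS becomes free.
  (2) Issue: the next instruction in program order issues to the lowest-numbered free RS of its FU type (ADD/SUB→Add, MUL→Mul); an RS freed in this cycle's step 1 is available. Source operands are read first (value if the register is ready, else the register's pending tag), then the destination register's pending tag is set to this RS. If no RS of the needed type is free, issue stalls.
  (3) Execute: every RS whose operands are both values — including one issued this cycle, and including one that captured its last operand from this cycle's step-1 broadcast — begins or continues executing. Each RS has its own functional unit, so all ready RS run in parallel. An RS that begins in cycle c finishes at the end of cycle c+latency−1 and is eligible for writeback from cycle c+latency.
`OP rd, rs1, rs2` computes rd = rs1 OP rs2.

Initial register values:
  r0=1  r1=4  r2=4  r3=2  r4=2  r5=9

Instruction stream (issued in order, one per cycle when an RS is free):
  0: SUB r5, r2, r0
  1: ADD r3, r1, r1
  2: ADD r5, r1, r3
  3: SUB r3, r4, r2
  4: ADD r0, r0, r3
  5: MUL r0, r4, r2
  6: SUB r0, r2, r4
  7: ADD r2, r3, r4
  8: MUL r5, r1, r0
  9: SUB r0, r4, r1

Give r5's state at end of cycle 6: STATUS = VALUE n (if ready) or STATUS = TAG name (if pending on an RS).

STATUS = VALUE 12

c1: issue SUB r5<-Add1 | r0:1,r1:4,r2:4,r3:2,r4:2,r5:Add1
c2: issue ADD r3<-Add2 | r0:1,r1:4,r2:4,r3:Add2,r4:2,r5:Add1
c3: CDB Add1=3; issue ADD r5<-Add1 | r0:1,r1:4,r2:4,r3:Add2,r4:2,r5:Add1
c4: CDB Add2=8; issue SUB r3<-Add2 | r0:1,r1:4,r2:4,r3:Add2,r4:2,r5:Add1
c5: issue ADD r0<-Add3 | r0:Add3,r1:4,r2:4,r3:Add2,r4:2,r5:Add1
c6: CDB Add1=12; issue MUL r0<-Mul1 | r0:Mul1,r1:4,r2:4,r3:Add2,r4:2,r5:12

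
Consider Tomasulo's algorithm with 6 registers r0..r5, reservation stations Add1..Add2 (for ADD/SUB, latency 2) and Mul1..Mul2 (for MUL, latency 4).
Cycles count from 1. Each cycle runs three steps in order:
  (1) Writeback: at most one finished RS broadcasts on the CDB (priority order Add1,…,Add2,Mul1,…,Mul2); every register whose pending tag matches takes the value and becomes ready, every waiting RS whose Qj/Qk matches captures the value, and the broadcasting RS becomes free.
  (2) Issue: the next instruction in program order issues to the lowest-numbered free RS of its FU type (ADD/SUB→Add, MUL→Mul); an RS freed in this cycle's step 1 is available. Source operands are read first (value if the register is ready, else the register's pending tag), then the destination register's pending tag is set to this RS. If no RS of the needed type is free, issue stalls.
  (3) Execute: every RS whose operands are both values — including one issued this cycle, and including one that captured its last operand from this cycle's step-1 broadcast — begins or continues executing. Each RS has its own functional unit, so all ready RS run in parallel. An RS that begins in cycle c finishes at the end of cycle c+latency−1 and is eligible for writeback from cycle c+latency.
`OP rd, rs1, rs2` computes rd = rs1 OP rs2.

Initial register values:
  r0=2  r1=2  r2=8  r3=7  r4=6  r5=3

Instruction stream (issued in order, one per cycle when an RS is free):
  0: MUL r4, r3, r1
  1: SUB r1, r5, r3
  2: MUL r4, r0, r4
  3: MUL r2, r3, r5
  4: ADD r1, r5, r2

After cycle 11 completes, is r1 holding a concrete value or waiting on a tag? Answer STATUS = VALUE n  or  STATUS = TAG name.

STATUS = VALUE 24

  c1: issue MUL r4<-Mul1  regs: r0:2,r1:2,r2:8,r3:7,r4:Mul1,r5:3
  c2: issue SUB r1<-Add1  regs: r0:2,r1:Add1,r2:8,r3:7,r4:Mul1,r5:3
  c3: issue MUL r4<-Mul2  regs: r0:2,r1:Add1,r2:8,r3:7,r4:Mul2,r5:3
  c4: CDB Add1=-4; stall  regs: r0:2,r1:-4,r2:8,r3:7,r4:Mul2,r5:3
  c5: CDB Mul1=14; issue MUL r2<-Mul1  regs: r0:2,r1:-4,r2:Mul1,r3:7,r4:Mul2,r5:3
  c6: issue ADD r1<-Add1  regs: r0:2,r1:Add1,r2:Mul1,r3:7,r4:Mul2,r5:3
  c7: -  regs: r0:2,r1:Add1,r2:Mul1,r3:7,r4:Mul2,r5:3
  c8: -  regs: r0:2,r1:Add1,r2:Mul1,r3:7,r4:Mul2,r5:3
  c9: CDB Mul1=21  regs: r0:2,r1:Add1,r2:21,r3:7,r4:Mul2,r5:3
  c10: CDB Mul2=28  regs: r0:2,r1:Add1,r2:21,r3:7,r4:28,r5:3
  c11: CDB Add1=24  regs: r0:2,r1:24,r2:21,r3:7,r4:28,r5:3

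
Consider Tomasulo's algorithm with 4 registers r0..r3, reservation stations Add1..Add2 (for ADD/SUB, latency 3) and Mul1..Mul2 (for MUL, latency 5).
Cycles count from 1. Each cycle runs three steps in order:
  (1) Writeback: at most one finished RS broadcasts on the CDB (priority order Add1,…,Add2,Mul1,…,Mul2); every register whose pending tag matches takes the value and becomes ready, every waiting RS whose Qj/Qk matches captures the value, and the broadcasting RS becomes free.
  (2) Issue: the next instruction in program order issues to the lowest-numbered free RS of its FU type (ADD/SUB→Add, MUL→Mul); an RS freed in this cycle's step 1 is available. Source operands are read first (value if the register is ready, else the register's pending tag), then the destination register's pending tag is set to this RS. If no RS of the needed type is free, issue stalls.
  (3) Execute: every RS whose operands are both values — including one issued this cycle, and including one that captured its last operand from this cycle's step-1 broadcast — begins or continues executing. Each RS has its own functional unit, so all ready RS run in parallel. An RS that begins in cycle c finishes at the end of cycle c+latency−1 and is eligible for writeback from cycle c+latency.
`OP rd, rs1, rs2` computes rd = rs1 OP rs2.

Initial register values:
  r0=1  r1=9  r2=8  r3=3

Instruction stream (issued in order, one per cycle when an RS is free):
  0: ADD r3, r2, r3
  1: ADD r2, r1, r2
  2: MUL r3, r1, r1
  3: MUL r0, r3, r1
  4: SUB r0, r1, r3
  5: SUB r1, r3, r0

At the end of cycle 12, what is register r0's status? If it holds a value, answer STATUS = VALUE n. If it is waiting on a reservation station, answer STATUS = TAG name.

  c1: issue ADD r3<-Add1  regs: r0:1,r1:9,r2:8,r3:Add1
  c2: issue ADD r2<-Add2  regs: r0:1,r1:9,r2:Add2,r3:Add1
  c3: issue MUL r3<-Mul1  regs: r0:1,r1:9,r2:Add2,r3:Mul1
  c4: CDB Add1=11; issue MUL r0<-Mul2  regs: r0:Mul2,r1:9,r2:Add2,r3:Mul1
  c5: CDB Add2=17; issue SUB r0<-Add1  regs: r0:Add1,r1:9,r2:17,r3:Mul1
  c6: issue SUB r1<-Add2  regs: r0:Add1,r1:Add2,r2:17,r3:Mul1
  c7: -  regs: r0:Add1,r1:Add2,r2:17,r3:Mul1
  c8: CDB Mul1=81  regs: r0:Add1,r1:Add2,r2:17,r3:81
  c9: -  regs: r0:Add1,r1:Add2,r2:17,r3:81
  c10: -  regs: r0:Add1,r1:Add2,r2:17,r3:81
  c11: CDB Add1=-72  regs: r0:-72,r1:Add2,r2:17,r3:81
  c12: -  regs: r0:-72,r1:Add2,r2:17,r3:81

STATUS = VALUE -72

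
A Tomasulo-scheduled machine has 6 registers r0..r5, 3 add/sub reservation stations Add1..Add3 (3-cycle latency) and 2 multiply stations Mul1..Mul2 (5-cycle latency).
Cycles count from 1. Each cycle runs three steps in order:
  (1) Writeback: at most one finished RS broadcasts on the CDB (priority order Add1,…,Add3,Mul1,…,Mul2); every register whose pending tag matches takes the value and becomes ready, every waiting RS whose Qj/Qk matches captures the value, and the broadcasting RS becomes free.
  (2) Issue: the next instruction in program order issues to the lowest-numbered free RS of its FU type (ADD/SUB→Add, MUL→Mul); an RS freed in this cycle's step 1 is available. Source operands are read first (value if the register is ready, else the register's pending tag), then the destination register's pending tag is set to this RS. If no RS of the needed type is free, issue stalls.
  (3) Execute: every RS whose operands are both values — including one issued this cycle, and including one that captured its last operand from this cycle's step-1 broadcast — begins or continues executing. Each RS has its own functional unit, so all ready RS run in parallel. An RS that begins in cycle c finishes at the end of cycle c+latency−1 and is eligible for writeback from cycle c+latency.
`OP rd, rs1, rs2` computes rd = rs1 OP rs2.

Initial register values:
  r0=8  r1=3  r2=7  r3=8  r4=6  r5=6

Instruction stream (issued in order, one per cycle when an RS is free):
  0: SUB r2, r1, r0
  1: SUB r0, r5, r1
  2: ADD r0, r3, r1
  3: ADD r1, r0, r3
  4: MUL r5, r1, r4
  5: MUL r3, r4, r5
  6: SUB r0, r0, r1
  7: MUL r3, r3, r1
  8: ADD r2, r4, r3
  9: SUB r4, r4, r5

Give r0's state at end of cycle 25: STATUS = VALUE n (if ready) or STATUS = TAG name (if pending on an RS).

  c1: issue SUB r2<-Add1  regs: r0:8,r1:3,r2:Add1,r3:8,r4:6,r5:6
  c2: issue SUB r0<-Add2  regs: r0:Add2,r1:3,r2:Add1,r3:8,r4:6,r5:6
  c3: issue ADD r0<-Add3  regs: r0:Add3,r1:3,r2:Add1,r3:8,r4:6,r5:6
  c4: CDB Add1=-5; issue ADD r1<-Add1  regs: r0:Add3,r1:Add1,r2:-5,r3:8,r4:6,r5:6
  c5: CDB Add2=3; issue MUL r5<-Mul1  regs: r0:Add3,r1:Add1,r2:-5,r3:8,r4:6,r5:Mul1
  c6: CDB Add3=11; issue MUL r3<-Mul2  regs: r0:11,r1:Add1,r2:-5,r3:Mul2,r4:6,r5:Mul1
  c7: issue SUB r0<-Add2  regs: r0:Add2,r1:Add1,r2:-5,r3:Mul2,r4:6,r5:Mul1
  c8: stall  regs: r0:Add2,r1:Add1,r2:-5,r3:Mul2,r4:6,r5:Mul1
  c9: CDB Add1=19; stall  regs: r0:Add2,r1:19,r2:-5,r3:Mul2,r4:6,r5:Mul1
  c10: stall  regs: r0:Add2,r1:19,r2:-5,r3:Mul2,r4:6,r5:Mul1
  c11: stall  regs: r0:Add2,r1:19,r2:-5,r3:Mul2,r4:6,r5:Mul1
  c12: CDB Add2=-8; stall  regs: r0:-8,r1:19,r2:-5,r3:Mul2,r4:6,r5:Mul1
  c13: stall  regs: r0:-8,r1:19,r2:-5,r3:Mul2,r4:6,r5:Mul1
  c14: CDB Mul1=114; issue MUL r3<-Mul1  regs: r0:-8,r1:19,r2:-5,r3:Mul1,r4:6,r5:114
  c15: issue ADD r2<-Add1  regs: r0:-8,r1:19,r2:Add1,r3:Mul1,r4:6,r5:114
  c16: issue SUB r4<-Add2  regs: r0:-8,r1:19,r2:Add1,r3:Mul1,r4:Add2,r5:114
  c17: -  regs: r0:-8,r1:19,r2:Add1,r3:Mul1,r4:Add2,r5:114
  c18: -  regs: r0:-8,r1:19,r2:Add1,r3:Mul1,r4:Add2,r5:114
  c19: CDB Add2=-108  regs: r0:-8,r1:19,r2:Add1,r3:Mul1,r4:-108,r5:114
  c20: CDB Mul2=684  regs: r0:-8,r1:19,r2:Add1,r3:Mul1,r4:-108,r5:114
  c21: -  regs: r0:-8,r1:19,r2:Add1,r3:Mul1,r4:-108,r5:114
  c22: -  regs: r0:-8,r1:19,r2:Add1,r3:Mul1,r4:-108,r5:114
  c23: -  regs: r0:-8,r1:19,r2:Add1,r3:Mul1,r4:-108,r5:114
  c24: -  regs: r0:-8,r1:19,r2:Add1,r3:Mul1,r4:-108,r5:114
  c25: CDB Mul1=12996  regs: r0:-8,r1:19,r2:Add1,r3:12996,r4:-108,r5:114

STATUS = VALUE -8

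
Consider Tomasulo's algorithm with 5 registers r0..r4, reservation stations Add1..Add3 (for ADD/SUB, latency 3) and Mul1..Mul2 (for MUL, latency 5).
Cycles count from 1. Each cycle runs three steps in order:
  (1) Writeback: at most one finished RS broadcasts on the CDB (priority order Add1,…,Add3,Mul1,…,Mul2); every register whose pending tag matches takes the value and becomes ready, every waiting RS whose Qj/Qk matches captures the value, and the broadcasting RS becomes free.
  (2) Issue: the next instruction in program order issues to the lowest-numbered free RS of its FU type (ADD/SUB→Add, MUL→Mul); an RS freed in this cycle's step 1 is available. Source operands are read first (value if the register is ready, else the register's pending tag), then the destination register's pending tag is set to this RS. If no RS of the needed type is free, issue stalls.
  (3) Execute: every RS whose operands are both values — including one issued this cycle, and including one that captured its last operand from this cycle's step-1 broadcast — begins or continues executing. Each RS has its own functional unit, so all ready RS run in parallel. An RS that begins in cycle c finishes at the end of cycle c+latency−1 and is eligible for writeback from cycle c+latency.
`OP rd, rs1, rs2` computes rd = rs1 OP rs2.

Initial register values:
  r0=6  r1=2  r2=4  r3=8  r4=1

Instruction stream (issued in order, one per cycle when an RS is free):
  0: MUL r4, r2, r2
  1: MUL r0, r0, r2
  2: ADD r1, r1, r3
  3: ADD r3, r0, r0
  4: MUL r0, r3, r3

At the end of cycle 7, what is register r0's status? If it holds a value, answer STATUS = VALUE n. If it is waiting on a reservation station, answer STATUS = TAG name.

c1: issue MUL r4<-Mul1 | r0:6,r1:2,r2:4,r3:8,r4:Mul1
c2: issue MUL r0<-Mul2 | r0:Mul2,r1:2,r2:4,r3:8,r4:Mul1
c3: issue ADD r1<-Add1 | r0:Mul2,r1:Add1,r2:4,r3:8,r4:Mul1
c4: issue ADD r3<-Add2 | r0:Mul2,r1:Add1,r2:4,r3:Add2,r4:Mul1
c5: stall | r0:Mul2,r1:Add1,r2:4,r3:Add2,r4:Mul1
c6: CDB Add1=10; stall | r0:Mul2,r1:10,r2:4,r3:Add2,r4:Mul1
c7: CDB Mul1=16; issue MUL r0<-Mul1 | r0:Mul1,r1:10,r2:4,r3:Add2,r4:16

STATUS = TAG Mul1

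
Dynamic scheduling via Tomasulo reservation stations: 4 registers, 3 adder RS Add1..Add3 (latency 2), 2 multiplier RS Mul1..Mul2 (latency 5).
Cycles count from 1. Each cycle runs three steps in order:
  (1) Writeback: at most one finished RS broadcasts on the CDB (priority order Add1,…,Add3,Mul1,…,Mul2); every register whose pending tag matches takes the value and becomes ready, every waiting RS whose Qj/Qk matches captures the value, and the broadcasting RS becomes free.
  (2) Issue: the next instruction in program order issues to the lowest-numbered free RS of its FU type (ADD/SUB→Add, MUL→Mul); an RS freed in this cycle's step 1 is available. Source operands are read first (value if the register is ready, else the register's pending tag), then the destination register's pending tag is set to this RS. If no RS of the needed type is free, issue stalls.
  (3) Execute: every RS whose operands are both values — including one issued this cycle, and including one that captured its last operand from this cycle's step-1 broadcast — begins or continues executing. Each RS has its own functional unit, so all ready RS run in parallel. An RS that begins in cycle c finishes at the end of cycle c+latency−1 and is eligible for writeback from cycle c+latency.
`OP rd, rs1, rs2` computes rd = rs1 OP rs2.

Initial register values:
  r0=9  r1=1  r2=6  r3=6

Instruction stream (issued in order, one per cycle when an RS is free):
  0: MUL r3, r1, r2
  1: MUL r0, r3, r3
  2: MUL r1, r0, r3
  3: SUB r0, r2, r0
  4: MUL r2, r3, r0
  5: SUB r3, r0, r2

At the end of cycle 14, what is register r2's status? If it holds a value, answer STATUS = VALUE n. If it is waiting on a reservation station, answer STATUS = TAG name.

cycle 1: issue MUL r3<-Mul1 // r0:9,r1:1,r2:6,r3:Mul1
cycle 2: issue MUL r0<-Mul2 // r0:Mul2,r1:1,r2:6,r3:Mul1
cycle 3: stall // r0:Mul2,r1:1,r2:6,r3:Mul1
cycle 4: stall // r0:Mul2,r1:1,r2:6,r3:Mul1
cycle 5: stall // r0:Mul2,r1:1,r2:6,r3:Mul1
cycle 6: CDB Mul1=6; issue MUL r1<-Mul1 // r0:Mul2,r1:Mul1,r2:6,r3:6
cycle 7: issue SUB r0<-Add1 // r0:Add1,r1:Mul1,r2:6,r3:6
cycle 8: stall // r0:Add1,r1:Mul1,r2:6,r3:6
cycle 9: stall // r0:Add1,r1:Mul1,r2:6,r3:6
cycle 10: stall // r0:Add1,r1:Mul1,r2:6,r3:6
cycle 11: CDB Mul2=36; issue MUL r2<-Mul2 // r0:Add1,r1:Mul1,r2:Mul2,r3:6
cycle 12: issue SUB r3<-Add2 // r0:Add1,r1:Mul1,r2:Mul2,r3:Add2
cycle 13: CDB Add1=-30 // r0:-30,r1:Mul1,r2:Mul2,r3:Add2
cycle 14: - // r0:-30,r1:Mul1,r2:Mul2,r3:Add2

STATUS = TAG Mul2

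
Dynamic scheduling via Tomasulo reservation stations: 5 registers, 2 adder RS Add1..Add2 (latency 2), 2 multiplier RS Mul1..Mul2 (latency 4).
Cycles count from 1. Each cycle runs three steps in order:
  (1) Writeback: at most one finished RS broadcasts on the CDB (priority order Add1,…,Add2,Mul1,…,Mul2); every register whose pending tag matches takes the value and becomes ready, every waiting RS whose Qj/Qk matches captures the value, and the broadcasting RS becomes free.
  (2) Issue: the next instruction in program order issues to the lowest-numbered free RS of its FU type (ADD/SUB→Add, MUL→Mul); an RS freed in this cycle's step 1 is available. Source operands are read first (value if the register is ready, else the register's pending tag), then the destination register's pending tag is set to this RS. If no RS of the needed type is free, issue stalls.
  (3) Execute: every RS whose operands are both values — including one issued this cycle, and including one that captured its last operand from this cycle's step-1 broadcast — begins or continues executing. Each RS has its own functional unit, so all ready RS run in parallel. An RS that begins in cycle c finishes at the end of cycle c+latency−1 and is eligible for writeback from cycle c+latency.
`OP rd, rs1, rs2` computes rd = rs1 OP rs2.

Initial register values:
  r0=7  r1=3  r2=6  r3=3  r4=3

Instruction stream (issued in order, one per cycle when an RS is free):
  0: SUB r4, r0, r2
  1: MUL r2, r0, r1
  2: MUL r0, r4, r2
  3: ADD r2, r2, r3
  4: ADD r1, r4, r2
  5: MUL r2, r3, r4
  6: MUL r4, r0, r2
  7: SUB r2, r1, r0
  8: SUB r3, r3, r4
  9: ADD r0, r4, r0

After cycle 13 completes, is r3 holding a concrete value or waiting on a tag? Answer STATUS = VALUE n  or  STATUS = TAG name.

  c1: issue SUB r4<-Add1  regs: r0:7,r1:3,r2:6,r3:3,r4:Add1
  c2: issue MUL r2<-Mul1  regs: r0:7,r1:3,r2:Mul1,r3:3,r4:Add1
  c3: CDB Add1=1; issue MUL r0<-Mul2  regs: r0:Mul2,r1:3,r2:Mul1,r3:3,r4:1
  c4: issue ADD r2<-Add1  regs: r0:Mul2,r1:3,r2:Add1,r3:3,r4:1
  c5: issue ADD r1<-Add2  regs: r0:Mul2,r1:Add2,r2:Add1,r3:3,r4:1
  c6: CDB Mul1=21; issue MUL r2<-Mul1  regs: r0:Mul2,r1:Add2,r2:Mul1,r3:3,r4:1
  c7: stall  regs: r0:Mul2,r1:Add2,r2:Mul1,r3:3,r4:1
  c8: CDB Add1=24; stall  regs: r0:Mul2,r1:Add2,r2:Mul1,r3:3,r4:1
  c9: stall  regs: r0:Mul2,r1:Add2,r2:Mul1,r3:3,r4:1
  c10: CDB Add2=25; stall  regs: r0:Mul2,r1:25,r2:Mul1,r3:3,r4:1
  c11: CDB Mul1=3; issue MUL r4<-Mul1  regs: r0:Mul2,r1:25,r2:3,r3:3,r4:Mul1
  c12: CDB Mul2=21; issue SUB r2<-Add1  regs: r0:21,r1:25,r2:Add1,r3:3,r4:Mul1
  c13: issue SUB r3<-Add2  regs: r0:21,r1:25,r2:Add1,r3:Add2,r4:Mul1

STATUS = TAG Add2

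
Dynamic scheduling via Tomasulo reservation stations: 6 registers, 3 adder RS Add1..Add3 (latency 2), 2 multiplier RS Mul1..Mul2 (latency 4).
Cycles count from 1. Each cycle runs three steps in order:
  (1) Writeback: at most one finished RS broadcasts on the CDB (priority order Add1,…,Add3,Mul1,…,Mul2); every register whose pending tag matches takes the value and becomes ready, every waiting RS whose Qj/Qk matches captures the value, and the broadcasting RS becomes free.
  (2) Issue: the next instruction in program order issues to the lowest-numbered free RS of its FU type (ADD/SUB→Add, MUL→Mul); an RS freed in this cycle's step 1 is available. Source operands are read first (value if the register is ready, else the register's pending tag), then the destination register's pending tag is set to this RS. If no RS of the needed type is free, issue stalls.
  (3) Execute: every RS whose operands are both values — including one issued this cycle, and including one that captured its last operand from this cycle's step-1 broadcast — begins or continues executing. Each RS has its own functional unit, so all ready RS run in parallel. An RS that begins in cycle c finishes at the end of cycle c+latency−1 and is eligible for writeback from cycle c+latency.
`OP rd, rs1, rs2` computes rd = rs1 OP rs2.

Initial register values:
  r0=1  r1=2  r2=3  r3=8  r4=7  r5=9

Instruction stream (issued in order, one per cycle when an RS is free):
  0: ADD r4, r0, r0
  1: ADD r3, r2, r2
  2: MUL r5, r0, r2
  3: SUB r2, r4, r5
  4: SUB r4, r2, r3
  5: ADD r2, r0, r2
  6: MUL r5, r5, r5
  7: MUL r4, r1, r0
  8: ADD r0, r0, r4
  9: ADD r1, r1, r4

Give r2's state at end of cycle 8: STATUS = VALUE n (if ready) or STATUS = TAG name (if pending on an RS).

c1: issue ADD r4<-Add1 | r0:1,r1:2,r2:3,r3:8,r4:Add1,r5:9
c2: issue ADD r3<-Add2 | r0:1,r1:2,r2:3,r3:Add2,r4:Add1,r5:9
c3: CDB Add1=2; issue MUL r5<-Mul1 | r0:1,r1:2,r2:3,r3:Add2,r4:2,r5:Mul1
c4: CDB Add2=6; issue SUB r2<-Add1 | r0:1,r1:2,r2:Add1,r3:6,r4:2,r5:Mul1
c5: issue SUB r4<-Add2 | r0:1,r1:2,r2:Add1,r3:6,r4:Add2,r5:Mul1
c6: issue ADD r2<-Add3 | r0:1,r1:2,r2:Add3,r3:6,r4:Add2,r5:Mul1
c7: CDB Mul1=3; issue MUL r5<-Mul1 | r0:1,r1:2,r2:Add3,r3:6,r4:Add2,r5:Mul1
c8: issue MUL r4<-Mul2 | r0:1,r1:2,r2:Add3,r3:6,r4:Mul2,r5:Mul1

STATUS = TAG Add3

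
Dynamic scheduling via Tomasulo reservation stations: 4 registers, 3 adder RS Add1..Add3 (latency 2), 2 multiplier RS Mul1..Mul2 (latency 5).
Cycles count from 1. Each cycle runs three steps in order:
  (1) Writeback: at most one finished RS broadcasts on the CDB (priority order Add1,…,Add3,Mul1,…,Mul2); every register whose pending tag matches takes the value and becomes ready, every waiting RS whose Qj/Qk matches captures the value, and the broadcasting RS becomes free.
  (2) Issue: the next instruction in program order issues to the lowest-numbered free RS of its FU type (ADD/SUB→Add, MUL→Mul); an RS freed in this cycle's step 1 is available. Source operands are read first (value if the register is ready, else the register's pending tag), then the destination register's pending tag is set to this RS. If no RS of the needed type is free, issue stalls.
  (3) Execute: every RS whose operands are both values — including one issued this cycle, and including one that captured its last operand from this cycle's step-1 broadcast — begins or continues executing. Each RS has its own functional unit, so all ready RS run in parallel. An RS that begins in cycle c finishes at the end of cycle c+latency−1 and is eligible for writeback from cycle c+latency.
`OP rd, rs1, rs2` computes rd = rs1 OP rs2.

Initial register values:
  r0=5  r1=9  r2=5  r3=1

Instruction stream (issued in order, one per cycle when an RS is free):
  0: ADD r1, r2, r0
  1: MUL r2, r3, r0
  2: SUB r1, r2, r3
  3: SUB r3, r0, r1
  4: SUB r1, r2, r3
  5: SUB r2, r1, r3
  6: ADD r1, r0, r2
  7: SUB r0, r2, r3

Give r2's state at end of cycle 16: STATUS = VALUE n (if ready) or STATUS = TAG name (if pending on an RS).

STATUS = VALUE 3

cycle 1: issue ADD r1<-Add1 // r0:5,r1:Add1,r2:5,r3:1
cycle 2: issue MUL r2<-Mul1 // r0:5,r1:Add1,r2:Mul1,r3:1
cycle 3: CDB Add1=10; issue SUB r1<-Add1 // r0:5,r1:Add1,r2:Mul1,r3:1
cycle 4: issue SUB r3<-Add2 // r0:5,r1:Add1,r2:Mul1,r3:Add2
cycle 5: issue SUB r1<-Add3 // r0:5,r1:Add3,r2:Mul1,r3:Add2
cycle 6: stall // r0:5,r1:Add3,r2:Mul1,r3:Add2
cycle 7: CDB Mul1=5; stall // r0:5,r1:Add3,r2:5,r3:Add2
cycle 8: stall // r0:5,r1:Add3,r2:5,r3:Add2
cycle 9: CDB Add1=4; issue SUB r2<-Add1 // r0:5,r1:Add3,r2:Add1,r3:Add2
cycle 10: stall // r0:5,r1:Add3,r2:Add1,r3:Add2
cycle 11: CDB Add2=1; issue ADD r1<-Add2 // r0:5,r1:Add2,r2:Add1,r3:1
cycle 12: stall // r0:5,r1:Add2,r2:Add1,r3:1
cycle 13: CDB Add3=4; issue SUB r0<-Add3 // r0:Add3,r1:Add2,r2:Add1,r3:1
cycle 14: - // r0:Add3,r1:Add2,r2:Add1,r3:1
cycle 15: CDB Add1=3 // r0:Add3,r1:Add2,r2:3,r3:1
cycle 16: - // r0:Add3,r1:Add2,r2:3,r3:1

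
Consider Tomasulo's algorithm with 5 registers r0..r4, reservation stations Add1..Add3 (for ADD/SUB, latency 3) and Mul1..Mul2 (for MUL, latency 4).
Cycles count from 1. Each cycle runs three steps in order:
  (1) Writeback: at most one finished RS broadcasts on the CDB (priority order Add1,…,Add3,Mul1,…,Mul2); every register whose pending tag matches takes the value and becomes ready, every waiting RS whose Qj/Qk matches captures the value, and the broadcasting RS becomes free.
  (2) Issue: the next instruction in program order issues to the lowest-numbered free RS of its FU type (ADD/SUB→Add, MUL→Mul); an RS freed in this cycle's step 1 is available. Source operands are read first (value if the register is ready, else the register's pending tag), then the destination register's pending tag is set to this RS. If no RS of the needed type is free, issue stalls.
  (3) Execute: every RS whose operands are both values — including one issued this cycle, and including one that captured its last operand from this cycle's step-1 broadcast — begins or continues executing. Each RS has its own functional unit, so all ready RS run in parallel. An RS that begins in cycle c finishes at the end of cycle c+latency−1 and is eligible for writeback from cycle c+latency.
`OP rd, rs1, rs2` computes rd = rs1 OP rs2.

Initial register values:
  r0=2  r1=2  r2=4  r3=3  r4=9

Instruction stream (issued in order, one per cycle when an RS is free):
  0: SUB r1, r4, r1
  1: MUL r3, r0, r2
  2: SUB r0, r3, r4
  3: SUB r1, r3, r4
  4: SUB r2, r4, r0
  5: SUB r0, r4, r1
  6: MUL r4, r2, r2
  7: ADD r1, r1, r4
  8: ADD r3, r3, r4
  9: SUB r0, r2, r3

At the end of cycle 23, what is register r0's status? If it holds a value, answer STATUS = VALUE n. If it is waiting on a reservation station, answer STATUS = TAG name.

  c1: issue SUB r1<-Add1  regs: r0:2,r1:Add1,r2:4,r3:3,r4:9
  c2: issue MUL r3<-Mul1  regs: r0:2,r1:Add1,r2:4,r3:Mul1,r4:9
  c3: issue SUB r0<-Add2  regs: r0:Add2,r1:Add1,r2:4,r3:Mul1,r4:9
  c4: CDB Add1=7; issue SUB r1<-Add1  regs: r0:Add2,r1:Add1,r2:4,r3:Mul1,r4:9
  c5: issue SUB r2<-Add3  regs: r0:Add2,r1:Add1,r2:Add3,r3:Mul1,r4:9
  c6: CDB Mul1=8; stall  regs: r0:Add2,r1:Add1,r2:Add3,r3:8,r4:9
  c7: stall  regs: r0:Add2,r1:Add1,r2:Add3,r3:8,r4:9
  c8: stall  regs: r0:Add2,r1:Add1,r2:Add3,r3:8,r4:9
  c9: CDB Add1=-1; issue SUB r0<-Add1  regs: r0:Add1,r1:-1,r2:Add3,r3:8,r4:9
  c10: CDB Add2=-1; issue MUL r4<-Mul1  regs: r0:Add1,r1:-1,r2:Add3,r3:8,r4:Mul1
  c11: issue ADD r1<-Add2  regs: r0:Add1,r1:Add2,r2:Add3,r3:8,r4:Mul1
  c12: CDB Add1=10; issue ADD r3<-Add1  regs: r0:10,r1:Add2,r2:Add3,r3:Add1,r4:Mul1
  c13: CDB Add3=10; issue SUB r0<-Add3  regs: r0:Add3,r1:Add2,r2:10,r3:Add1,r4:Mul1
  c14: -  regs: r0:Add3,r1:Add2,r2:10,r3:Add1,r4:Mul1
  c15: -  regs: r0:Add3,r1:Add2,r2:10,r3:Add1,r4:Mul1
  c16: -  regs: r0:Add3,r1:Add2,r2:10,r3:Add1,r4:Mul1
  c17: CDB Mul1=100  regs: r0:Add3,r1:Add2,r2:10,r3:Add1,r4:100
  c18: -  regs: r0:Add3,r1:Add2,r2:10,r3:Add1,r4:100
  c19: -  regs: r0:Add3,r1:Add2,r2:10,r3:Add1,r4:100
  c20: CDB Add1=108  regs: r0:Add3,r1:Add2,r2:10,r3:108,r4:100
  c21: CDB Add2=99  regs: r0:Add3,r1:99,r2:10,r3:108,r4:100
  c22: -  regs: r0:Add3,r1:99,r2:10,r3:108,r4:100
  c23: CDB Add3=-98  regs: r0:-98,r1:99,r2:10,r3:108,r4:100

STATUS = VALUE -98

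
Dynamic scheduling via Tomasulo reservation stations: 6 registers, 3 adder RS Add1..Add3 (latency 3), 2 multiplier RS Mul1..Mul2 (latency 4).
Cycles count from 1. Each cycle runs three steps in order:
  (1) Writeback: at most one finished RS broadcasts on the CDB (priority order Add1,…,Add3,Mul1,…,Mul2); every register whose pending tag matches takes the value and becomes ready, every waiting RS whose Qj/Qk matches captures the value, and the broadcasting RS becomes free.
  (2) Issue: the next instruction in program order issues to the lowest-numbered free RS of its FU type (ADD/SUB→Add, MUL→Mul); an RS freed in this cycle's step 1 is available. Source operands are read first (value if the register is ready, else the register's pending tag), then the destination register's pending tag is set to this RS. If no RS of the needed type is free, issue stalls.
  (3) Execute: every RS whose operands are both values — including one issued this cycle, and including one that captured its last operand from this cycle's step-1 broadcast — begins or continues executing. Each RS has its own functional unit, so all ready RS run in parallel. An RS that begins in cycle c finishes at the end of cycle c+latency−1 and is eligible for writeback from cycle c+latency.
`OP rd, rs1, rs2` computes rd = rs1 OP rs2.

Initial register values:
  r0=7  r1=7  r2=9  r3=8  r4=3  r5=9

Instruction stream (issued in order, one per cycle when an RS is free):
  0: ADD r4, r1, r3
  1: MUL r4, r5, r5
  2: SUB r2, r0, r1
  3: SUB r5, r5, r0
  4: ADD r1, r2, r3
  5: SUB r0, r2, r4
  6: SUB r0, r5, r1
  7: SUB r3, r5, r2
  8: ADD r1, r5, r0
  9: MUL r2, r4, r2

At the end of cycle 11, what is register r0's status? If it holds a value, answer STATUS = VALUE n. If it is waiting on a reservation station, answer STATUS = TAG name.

STATUS = TAG Add1

  c1: issue ADD r4<-Add1  regs: r0:7,r1:7,r2:9,r3:8,r4:Add1,r5:9
  c2: issue MUL r4<-Mul1  regs: r0:7,r1:7,r2:9,r3:8,r4:Mul1,r5:9
  c3: issue SUB r2<-Add2  regs: r0:7,r1:7,r2:Add2,r3:8,r4:Mul1,r5:9
  c4: CDB Add1=15; issue SUB r5<-Add1  regs: r0:7,r1:7,r2:Add2,r3:8,r4:Mul1,r5:Add1
  c5: issue ADD r1<-Add3  regs: r0:7,r1:Add3,r2:Add2,r3:8,r4:Mul1,r5:Add1
  c6: CDB Add2=0; issue SUB r0<-Add2  regs: r0:Add2,r1:Add3,r2:0,r3:8,r4:Mul1,r5:Add1
  c7: CDB Add1=2; issue SUB r0<-Add1  regs: r0:Add1,r1:Add3,r2:0,r3:8,r4:Mul1,r5:2
  c8: CDB Mul1=81; stall  regs: r0:Add1,r1:Add3,r2:0,r3:8,r4:81,r5:2
  c9: CDB Add3=8; issue SUB r3<-Add3  regs: r0:Add1,r1:8,r2:0,r3:Add3,r4:81,r5:2
  c10: stall  regs: r0:Add1,r1:8,r2:0,r3:Add3,r4:81,r5:2
  c11: CDB Add2=-81; issue ADD r1<-Add2  regs: r0:Add1,r1:Add2,r2:0,r3:Add3,r4:81,r5:2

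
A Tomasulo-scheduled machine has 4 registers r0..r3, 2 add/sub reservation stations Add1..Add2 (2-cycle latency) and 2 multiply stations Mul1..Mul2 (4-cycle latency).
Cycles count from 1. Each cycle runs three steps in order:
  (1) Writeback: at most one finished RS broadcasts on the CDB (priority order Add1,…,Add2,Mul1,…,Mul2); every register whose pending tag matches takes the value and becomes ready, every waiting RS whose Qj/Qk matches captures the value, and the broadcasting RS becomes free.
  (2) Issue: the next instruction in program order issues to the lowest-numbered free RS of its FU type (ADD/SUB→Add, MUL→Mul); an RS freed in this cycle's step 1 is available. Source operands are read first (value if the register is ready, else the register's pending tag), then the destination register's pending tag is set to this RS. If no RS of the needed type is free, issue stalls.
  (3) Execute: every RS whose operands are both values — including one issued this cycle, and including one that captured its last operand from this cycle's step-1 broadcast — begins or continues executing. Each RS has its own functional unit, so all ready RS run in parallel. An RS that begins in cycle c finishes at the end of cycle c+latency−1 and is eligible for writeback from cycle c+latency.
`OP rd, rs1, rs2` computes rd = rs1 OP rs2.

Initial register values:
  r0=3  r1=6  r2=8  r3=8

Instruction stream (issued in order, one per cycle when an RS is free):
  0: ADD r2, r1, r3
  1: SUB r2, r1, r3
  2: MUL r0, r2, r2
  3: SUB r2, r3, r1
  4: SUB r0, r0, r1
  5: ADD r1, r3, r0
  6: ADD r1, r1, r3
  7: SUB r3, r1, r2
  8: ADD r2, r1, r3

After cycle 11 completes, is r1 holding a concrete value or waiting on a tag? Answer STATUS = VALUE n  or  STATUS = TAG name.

cycle 1: issue ADD r2<-Add1 // r0:3,r1:6,r2:Add1,r3:8
cycle 2: issue SUB r2<-Add2 // r0:3,r1:6,r2:Add2,r3:8
cycle 3: CDB Add1=14; issue MUL r0<-Mul1 // r0:Mul1,r1:6,r2:Add2,r3:8
cycle 4: CDB Add2=-2; issue SUB r2<-Add1 // r0:Mul1,r1:6,r2:Add1,r3:8
cycle 5: issue SUB r0<-Add2 // r0:Add2,r1:6,r2:Add1,r3:8
cycle 6: CDB Add1=2; issue ADD r1<-Add1 // r0:Add2,r1:Add1,r2:2,r3:8
cycle 7: stall // r0:Add2,r1:Add1,r2:2,r3:8
cycle 8: CDB Mul1=4; stall // r0:Add2,r1:Add1,r2:2,r3:8
cycle 9: stall // r0:Add2,r1:Add1,r2:2,r3:8
cycle 10: CDB Add2=-2; issue ADD r1<-Add2 // r0:-2,r1:Add2,r2:2,r3:8
cycle 11: stall // r0:-2,r1:Add2,r2:2,r3:8

STATUS = TAG Add2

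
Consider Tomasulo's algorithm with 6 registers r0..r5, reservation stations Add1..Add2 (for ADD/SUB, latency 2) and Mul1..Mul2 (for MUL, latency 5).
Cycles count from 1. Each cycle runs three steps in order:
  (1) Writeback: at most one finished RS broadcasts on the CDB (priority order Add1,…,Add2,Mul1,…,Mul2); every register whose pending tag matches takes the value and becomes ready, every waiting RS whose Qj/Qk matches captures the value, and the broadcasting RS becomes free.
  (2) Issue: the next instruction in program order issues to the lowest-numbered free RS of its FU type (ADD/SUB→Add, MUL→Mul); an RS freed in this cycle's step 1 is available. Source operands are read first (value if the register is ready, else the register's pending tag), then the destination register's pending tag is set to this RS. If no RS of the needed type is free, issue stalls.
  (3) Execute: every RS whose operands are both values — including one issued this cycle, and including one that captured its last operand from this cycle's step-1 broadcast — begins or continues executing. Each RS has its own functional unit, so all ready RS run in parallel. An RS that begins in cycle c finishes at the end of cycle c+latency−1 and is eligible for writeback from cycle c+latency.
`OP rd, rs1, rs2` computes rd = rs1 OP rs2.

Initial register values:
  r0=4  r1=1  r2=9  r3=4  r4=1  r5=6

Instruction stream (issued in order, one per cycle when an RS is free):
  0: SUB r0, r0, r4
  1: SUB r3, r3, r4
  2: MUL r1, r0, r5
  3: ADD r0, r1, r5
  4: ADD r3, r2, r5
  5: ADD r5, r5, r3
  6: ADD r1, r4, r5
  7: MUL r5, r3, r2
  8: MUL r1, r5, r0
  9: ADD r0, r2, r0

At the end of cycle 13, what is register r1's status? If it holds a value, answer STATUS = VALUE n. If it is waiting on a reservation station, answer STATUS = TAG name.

c1: issue SUB r0<-Add1 | r0:Add1,r1:1,r2:9,r3:4,r4:1,r5:6
c2: issue SUB r3<-Add2 | r0:Add1,r1:1,r2:9,r3:Add2,r4:1,r5:6
c3: CDB Add1=3; issue MUL r1<-Mul1 | r0:3,r1:Mul1,r2:9,r3:Add2,r4:1,r5:6
c4: CDB Add2=3; issue ADD r0<-Add1 | r0:Add1,r1:Mul1,r2:9,r3:3,r4:1,r5:6
c5: issue ADD r3<-Add2 | r0:Add1,r1:Mul1,r2:9,r3:Add2,r4:1,r5:6
c6: stall | r0:Add1,r1:Mul1,r2:9,r3:Add2,r4:1,r5:6
c7: CDB Add2=15; issue ADD r5<-Add2 | r0:Add1,r1:Mul1,r2:9,r3:15,r4:1,r5:Add2
c8: CDB Mul1=18; stall | r0:Add1,r1:18,r2:9,r3:15,r4:1,r5:Add2
c9: CDB Add2=21; issue ADD r1<-Add2 | r0:Add1,r1:Add2,r2:9,r3:15,r4:1,r5:21
c10: CDB Add1=24; issue MUL r5<-Mul1 | r0:24,r1:Add2,r2:9,r3:15,r4:1,r5:Mul1
c11: CDB Add2=22; issue MUL r1<-Mul2 | r0:24,r1:Mul2,r2:9,r3:15,r4:1,r5:Mul1
c12: issue ADD r0<-Add1 | r0:Add1,r1:Mul2,r2:9,r3:15,r4:1,r5:Mul1
c13: - | r0:Add1,r1:Mul2,r2:9,r3:15,r4:1,r5:Mul1

STATUS = TAG Mul2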